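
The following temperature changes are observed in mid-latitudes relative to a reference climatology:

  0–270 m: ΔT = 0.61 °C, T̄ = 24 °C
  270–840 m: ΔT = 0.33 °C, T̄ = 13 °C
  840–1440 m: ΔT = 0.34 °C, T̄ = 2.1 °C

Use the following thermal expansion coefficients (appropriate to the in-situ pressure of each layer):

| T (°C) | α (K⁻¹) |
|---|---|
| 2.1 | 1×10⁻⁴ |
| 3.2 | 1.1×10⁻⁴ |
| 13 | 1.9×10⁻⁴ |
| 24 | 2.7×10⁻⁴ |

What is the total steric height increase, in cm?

Δh = 10 cm

Layer 1 at 24 °C → α = 2.7×10⁻⁴ K⁻¹
Layer 2 at 13 °C → α = 1.9×10⁻⁴ K⁻¹
Layer 3 at 2.1 °C → α = 1×10⁻⁴ K⁻¹
270 × 0.61 × 2.7×10⁻⁴ = 0.044469 m
Layer 2: 570 × 1.9×10⁻⁴ × 0.33 = 0.035739 m
1×10⁻⁴ × 600 × 0.34 = 0.02040 m
Δh = 0.044469 + 0.035739 + 0.02040 = 0.100608 m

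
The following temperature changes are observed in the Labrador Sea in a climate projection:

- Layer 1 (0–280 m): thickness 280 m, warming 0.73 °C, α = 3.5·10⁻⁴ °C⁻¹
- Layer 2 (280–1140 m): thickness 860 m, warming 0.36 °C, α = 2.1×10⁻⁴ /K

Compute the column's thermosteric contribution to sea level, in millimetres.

Δh ≈ 137 mm

0–280 m: 0.73 × 280 × 3.5×10⁻⁴ = 0.07154 m
Layer 2: 0.36 × 860 × 2.1×10⁻⁴ = 0.065016 m
Δh = 0.07154 + 0.065016 = 0.136556 m ≈ 137 mm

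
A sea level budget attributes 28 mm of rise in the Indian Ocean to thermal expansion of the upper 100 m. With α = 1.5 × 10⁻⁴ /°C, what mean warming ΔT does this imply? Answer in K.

about 1.9 K

ΔT = Δh/(αH) = 0.028 / (1.5×10⁻⁴ × 100) ≈ 1.867 K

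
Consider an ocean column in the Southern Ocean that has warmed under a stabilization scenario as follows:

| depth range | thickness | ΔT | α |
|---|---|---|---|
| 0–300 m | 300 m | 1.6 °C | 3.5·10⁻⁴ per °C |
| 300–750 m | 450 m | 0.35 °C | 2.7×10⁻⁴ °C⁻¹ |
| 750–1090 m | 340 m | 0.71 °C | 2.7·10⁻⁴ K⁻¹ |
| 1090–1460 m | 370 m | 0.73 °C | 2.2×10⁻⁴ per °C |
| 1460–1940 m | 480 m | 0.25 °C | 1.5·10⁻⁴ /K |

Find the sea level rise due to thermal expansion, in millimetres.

0–300 m: 1.6 × 300 × 3.5×10⁻⁴ = 0.16800 m
450 × 0.35 × 2.7×10⁻⁴ = 0.042525 m
340 × 0.71 × 2.7×10⁻⁴ = 0.065178 m
1090–1460 m: 0.73 × 370 × 2.2×10⁻⁴ = 0.059422 m
Layer 5: 480 × 0.25 × 1.5×10⁻⁴ = 0.01800 m
Δh = 0.16800 + 0.042525 + 0.065178 + 0.059422 + 0.01800 = 0.353125 m ≈ 353 mm

353 mm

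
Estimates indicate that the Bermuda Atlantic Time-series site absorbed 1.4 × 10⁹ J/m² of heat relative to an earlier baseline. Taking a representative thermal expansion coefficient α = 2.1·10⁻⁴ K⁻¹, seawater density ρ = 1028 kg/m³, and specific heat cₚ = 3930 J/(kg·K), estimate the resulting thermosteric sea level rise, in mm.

Δh = αQ/(ρcₚ) = 2.1×10⁻⁴ × 1.4×10⁹ / (1028 × 3930) ≈ 0.072772 m

Δh = 73 mm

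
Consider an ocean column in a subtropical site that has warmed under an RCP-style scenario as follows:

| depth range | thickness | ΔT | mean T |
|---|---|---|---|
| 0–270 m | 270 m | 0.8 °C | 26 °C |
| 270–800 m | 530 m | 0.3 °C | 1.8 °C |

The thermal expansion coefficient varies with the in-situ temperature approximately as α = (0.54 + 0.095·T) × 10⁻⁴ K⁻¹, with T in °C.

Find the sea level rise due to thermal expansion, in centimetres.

7.63 cm

Layer 1: α = (0.54 + 0.095×26)×10⁻⁴ = 3.01×10⁻⁴ K⁻¹
Layer 2: α = (0.54 + 0.095×1.8)×10⁻⁴ = 0.711×10⁻⁴ K⁻¹
Layer 1: 270 × 0.8 × 3.01×10⁻⁴ = 0.065016 m
270–800 m: 530 × 0.711×10⁻⁴ × 0.3 = 0.0113049 m
Δh = 0.065016 + 0.0113049 = 0.0763209 m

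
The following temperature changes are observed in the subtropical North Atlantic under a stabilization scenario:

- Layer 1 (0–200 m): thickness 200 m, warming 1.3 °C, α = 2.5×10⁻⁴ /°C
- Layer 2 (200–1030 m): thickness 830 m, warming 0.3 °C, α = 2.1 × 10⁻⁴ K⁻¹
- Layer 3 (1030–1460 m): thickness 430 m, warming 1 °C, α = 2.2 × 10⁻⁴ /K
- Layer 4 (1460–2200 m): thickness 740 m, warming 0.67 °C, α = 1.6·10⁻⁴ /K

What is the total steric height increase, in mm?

0–200 m: 1.3 × 200 × 2.5×10⁻⁴ = 0.06500 m
Layer 2: 2.1×10⁻⁴ × 0.3 × 830 = 0.05229 m
1030–1460 m: 2.2×10⁻⁴ × 1 × 430 = 0.09460 m
1460–2200 m: 740 × 0.67 × 1.6×10⁻⁴ = 0.079328 m
Δh = 0.06500 + 0.05229 + 0.09460 + 0.079328 = 0.291218 m ≈ 291 mm

Δh = 291 mm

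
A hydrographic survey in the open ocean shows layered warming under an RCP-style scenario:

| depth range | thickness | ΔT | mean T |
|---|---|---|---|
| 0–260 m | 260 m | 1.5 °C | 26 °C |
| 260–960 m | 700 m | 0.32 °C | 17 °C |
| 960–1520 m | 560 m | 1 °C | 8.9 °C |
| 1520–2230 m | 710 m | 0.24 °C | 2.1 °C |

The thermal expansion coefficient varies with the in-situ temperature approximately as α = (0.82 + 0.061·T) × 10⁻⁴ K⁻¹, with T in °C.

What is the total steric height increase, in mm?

Δh = 230 mm

Layer 1: α = (0.82 + 0.061×26)×10⁻⁴ = 2.406×10⁻⁴ K⁻¹
Layer 2: α = (0.82 + 0.061×17)×10⁻⁴ = 1.857×10⁻⁴ K⁻¹
Layer 3: α = (0.82 + 0.061×8.9)×10⁻⁴ = 1.3629×10⁻⁴ K⁻¹
Layer 4: α = (0.82 + 0.061×2.1)×10⁻⁴ = 0.9481×10⁻⁴ K⁻¹
Layer 1: 260 × 2.406×10⁻⁴ × 1.5 = 0.093834 m
260–960 m: 0.32 × 700 × 1.857×10⁻⁴ = 0.0415968 m
1.3629×10⁻⁴ × 1 × 560 = 0.0763224 m
0.24 × 0.9481×10⁻⁴ × 710 = 0.016155624 m
Δh = 0.093834 + 0.0415968 + 0.0763224 + 0.016155624 = 0.227908824 m ≈ 230 mm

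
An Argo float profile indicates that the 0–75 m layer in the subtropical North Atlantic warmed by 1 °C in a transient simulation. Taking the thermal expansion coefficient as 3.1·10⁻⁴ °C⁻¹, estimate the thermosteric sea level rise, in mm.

Δh = 23.3 mm

Δh = αΔT·H = 3.1×10⁻⁴ × 1 × 75 = 0.02325 m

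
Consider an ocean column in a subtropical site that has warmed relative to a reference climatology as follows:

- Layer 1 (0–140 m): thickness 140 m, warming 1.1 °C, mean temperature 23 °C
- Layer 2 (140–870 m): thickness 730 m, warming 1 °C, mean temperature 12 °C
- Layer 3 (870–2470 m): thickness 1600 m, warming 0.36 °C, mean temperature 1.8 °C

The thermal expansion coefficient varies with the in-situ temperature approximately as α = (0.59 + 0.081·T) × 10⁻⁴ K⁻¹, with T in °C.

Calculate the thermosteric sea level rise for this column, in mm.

194 mm of thermosteric rise

Layer 1: α = (0.59 + 0.081×23)×10⁻⁴ = 2.453×10⁻⁴ K⁻¹
Layer 2: α = (0.59 + 0.081×12)×10⁻⁴ = 1.562×10⁻⁴ K⁻¹
Layer 3: α = (0.59 + 0.081×1.8)×10⁻⁴ = 0.7358×10⁻⁴ K⁻¹
0–140 m: 2.453×10⁻⁴ × 1.1 × 140 = 0.0377762 m
Layer 2: 730 × 1 × 1.562×10⁻⁴ = 0.114026 m
0.36 × 1600 × 0.7358×10⁻⁴ = 0.04238208 m
Δh = 0.0377762 + 0.114026 + 0.04238208 = 0.19418428 m ≈ 194 mm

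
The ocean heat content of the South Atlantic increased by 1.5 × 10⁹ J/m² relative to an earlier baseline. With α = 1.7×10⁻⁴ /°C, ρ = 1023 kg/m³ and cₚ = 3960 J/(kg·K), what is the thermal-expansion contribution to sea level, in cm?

Δh = αQ/(ρcₚ) = 1.7×10⁻⁴ × 1.5×10⁹ / (1023 × 3960) ≈ 0.062946 m

about 6.3 cm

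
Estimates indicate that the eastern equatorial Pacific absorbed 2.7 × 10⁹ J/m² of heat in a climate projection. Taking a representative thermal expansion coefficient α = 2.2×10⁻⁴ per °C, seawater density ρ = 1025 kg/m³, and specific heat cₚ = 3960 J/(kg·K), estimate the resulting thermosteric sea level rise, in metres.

about 0.15 m

Δh = αQ/(ρcₚ) = 2.2×10⁻⁴ × 2.7×10⁹ / (1025 × 3960) ≈ 0.14634 m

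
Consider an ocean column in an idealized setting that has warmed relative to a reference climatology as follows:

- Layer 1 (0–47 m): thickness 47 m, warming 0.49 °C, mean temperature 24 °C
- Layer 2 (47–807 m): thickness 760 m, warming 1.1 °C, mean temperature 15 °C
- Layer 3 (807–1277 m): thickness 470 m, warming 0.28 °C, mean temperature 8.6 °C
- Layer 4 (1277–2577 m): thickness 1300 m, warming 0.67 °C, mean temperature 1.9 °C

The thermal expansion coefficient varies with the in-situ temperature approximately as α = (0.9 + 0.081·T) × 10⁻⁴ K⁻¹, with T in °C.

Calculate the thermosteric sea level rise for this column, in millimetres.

Δh = 296 mm

Layer 1: α = (0.9 + 0.081×24)×10⁻⁴ = 2.844×10⁻⁴ K⁻¹
Layer 2: α = (0.9 + 0.081×15)×10⁻⁴ = 2.115×10⁻⁴ K⁻¹
Layer 3: α = (0.9 + 0.081×8.6)×10⁻⁴ = 1.5966×10⁻⁴ K⁻¹
Layer 4: α = (0.9 + 0.081×1.9)×10⁻⁴ = 1.0539×10⁻⁴ K⁻¹
0–47 m: 2.844×10⁻⁴ × 47 × 0.49 = 0.006549732 m
2.115×10⁻⁴ × 760 × 1.1 = 0.176814 m
Layer 3: 1.5966×10⁻⁴ × 470 × 0.28 = 0.021011256 m
1300 × 1.0539×10⁻⁴ × 0.67 = 0.09179469 m
Δh = 0.006549732 + 0.176814 + 0.021011256 + 0.09179469 = 0.296169678 m ≈ 296 mm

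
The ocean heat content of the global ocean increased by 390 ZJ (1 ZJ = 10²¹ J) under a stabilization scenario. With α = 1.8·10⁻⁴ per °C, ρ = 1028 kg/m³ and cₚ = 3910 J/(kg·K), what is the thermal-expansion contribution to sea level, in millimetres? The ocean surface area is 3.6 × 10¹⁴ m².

Per unit area: Q = 390×10²¹ / (3.6×10¹⁴) ≈ 1.083×10⁹ J/m²
Δh = αQ/(ρcₚ) = 1.8×10⁻⁴ × 1.083×10⁹ / (1028 × 3910) ≈ 0.048499 m

about 48.5 mm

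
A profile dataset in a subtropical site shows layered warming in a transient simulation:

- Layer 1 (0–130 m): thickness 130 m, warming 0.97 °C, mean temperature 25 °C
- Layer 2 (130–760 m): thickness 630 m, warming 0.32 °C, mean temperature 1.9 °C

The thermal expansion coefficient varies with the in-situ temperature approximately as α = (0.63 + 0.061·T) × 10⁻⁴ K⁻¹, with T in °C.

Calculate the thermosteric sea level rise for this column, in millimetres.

Layer 1: α = (0.63 + 0.061×25)×10⁻⁴ = 2.155×10⁻⁴ K⁻¹
Layer 2: α = (0.63 + 0.061×1.9)×10⁻⁴ = 0.7459×10⁻⁴ K⁻¹
0–130 m: 2.155×10⁻⁴ × 130 × 0.97 = 0.02717455 m
Layer 2: 0.7459×10⁻⁴ × 630 × 0.32 = 0.015037344 m
Δh = 0.02717455 + 0.015037344 = 0.042211894 m

about 42.2 mm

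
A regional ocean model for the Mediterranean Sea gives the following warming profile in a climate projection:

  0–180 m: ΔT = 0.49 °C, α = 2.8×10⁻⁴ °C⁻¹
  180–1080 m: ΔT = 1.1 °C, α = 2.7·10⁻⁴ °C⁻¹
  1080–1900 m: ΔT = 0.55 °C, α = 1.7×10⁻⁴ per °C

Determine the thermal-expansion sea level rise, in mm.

Δh = 369 mm

Layer 1: 0.49 × 180 × 2.8×10⁻⁴ = 0.024696 m
1.1 × 900 × 2.7×10⁻⁴ = 0.26730 m
1.7×10⁻⁴ × 820 × 0.55 = 0.07667 m
Δh = 0.024696 + 0.26730 + 0.07667 = 0.368666 m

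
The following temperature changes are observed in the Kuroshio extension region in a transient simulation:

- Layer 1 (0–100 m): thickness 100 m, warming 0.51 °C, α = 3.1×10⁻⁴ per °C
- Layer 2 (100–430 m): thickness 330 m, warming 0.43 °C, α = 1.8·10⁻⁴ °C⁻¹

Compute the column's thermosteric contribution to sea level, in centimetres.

about 4.1 cm

0–100 m: 3.1×10⁻⁴ × 0.51 × 100 = 0.01581 m
330 × 1.8×10⁻⁴ × 0.43 = 0.025542 m
Δh = 0.01581 + 0.025542 = 0.041352 m ≈ 4.1 cm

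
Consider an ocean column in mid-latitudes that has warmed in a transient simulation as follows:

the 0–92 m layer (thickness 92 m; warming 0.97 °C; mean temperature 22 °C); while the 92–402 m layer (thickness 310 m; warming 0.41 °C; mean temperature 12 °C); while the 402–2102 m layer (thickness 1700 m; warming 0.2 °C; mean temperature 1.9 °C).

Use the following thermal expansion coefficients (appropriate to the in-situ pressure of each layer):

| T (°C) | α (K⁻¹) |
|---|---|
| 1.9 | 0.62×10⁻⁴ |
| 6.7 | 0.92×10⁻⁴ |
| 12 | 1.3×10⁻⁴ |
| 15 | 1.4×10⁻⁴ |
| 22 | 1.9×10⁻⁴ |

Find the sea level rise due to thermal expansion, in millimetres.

Δh = 54.6 mm

Layer 1 at 22 °C → α = 1.9×10⁻⁴ K⁻¹
Layer 2 at 12 °C → α = 1.3×10⁻⁴ K⁻¹
Layer 3 at 1.9 °C → α = 0.62×10⁻⁴ K⁻¹
92 × 1.9×10⁻⁴ × 0.97 = 0.0169556 m
92–402 m: 1.3×10⁻⁴ × 0.41 × 310 = 0.016523 m
0.2 × 1700 × 0.62×10⁻⁴ = 0.02108 m
Δh = 0.0169556 + 0.016523 + 0.02108 = 0.0545586 m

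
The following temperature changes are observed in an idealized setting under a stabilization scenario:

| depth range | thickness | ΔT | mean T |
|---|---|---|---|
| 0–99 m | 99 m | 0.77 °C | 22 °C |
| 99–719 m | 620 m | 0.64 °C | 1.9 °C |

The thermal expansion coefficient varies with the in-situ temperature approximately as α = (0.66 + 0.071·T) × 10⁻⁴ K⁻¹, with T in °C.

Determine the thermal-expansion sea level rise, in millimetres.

Layer 1: α = (0.66 + 0.071×22)×10⁻⁴ = 2.222×10⁻⁴ K⁻¹
Layer 2: α = (0.66 + 0.071×1.9)×10⁻⁴ = 0.7949×10⁻⁴ K⁻¹
Layer 1: 2.222×10⁻⁴ × 0.77 × 99 = 0.016938306 m
0.64 × 620 × 0.7949×10⁻⁴ = 0.031541632 m
Δh = 0.016938306 + 0.031541632 = 0.048479938 m ≈ 48 mm

48 mm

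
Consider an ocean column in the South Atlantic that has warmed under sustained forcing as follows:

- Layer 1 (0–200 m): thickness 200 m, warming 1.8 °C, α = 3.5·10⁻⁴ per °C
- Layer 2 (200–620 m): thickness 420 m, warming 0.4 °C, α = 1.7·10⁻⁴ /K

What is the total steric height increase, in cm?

15 cm of thermosteric rise

Layer 1: 1.8 × 3.5×10⁻⁴ × 200 = 0.12600 m
1.7×10⁻⁴ × 420 × 0.4 = 0.02856 m
Δh = 0.12600 + 0.02856 = 0.15456 m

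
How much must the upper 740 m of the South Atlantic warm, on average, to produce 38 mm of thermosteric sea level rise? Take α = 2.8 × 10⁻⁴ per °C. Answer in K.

ΔT = Δh/(αH) = 0.038 / (2.8×10⁻⁴ × 740) ≈ 0.1834 K

0.183 K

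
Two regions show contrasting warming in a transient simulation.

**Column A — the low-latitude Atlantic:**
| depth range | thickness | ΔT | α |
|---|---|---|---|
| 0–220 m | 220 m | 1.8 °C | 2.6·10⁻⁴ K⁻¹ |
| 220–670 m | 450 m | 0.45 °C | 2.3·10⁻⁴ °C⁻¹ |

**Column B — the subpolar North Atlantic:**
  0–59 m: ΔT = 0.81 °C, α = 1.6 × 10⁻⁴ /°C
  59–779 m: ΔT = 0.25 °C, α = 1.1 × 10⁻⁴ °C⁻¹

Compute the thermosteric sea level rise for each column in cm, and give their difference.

Δh_A ≈ 15 cm, Δh_B ≈ 2.7 cm; difference ≈ 12 cm

A Layer 1: 1.8 × 2.6×10⁻⁴ × 220 = 0.10296 m
A 220–670 m: 0.45 × 2.3×10⁻⁴ × 450 = 0.046575 m
A total: 0.149535 m
B 0.81 × 1.6×10⁻⁴ × 59 = 0.0076464 m
B 720 × 0.25 × 1.1×10⁻⁴ = 0.01980 m
B total: 0.0274464 m
Difference: 0.149535 − 0.0274464 = 0.1220886 m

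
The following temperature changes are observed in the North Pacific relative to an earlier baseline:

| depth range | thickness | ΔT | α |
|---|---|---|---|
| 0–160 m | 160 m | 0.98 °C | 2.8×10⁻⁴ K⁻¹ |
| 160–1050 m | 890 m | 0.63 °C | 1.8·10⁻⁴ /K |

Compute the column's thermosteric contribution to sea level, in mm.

0–160 m: 0.98 × 2.8×10⁻⁴ × 160 = 0.043904 m
160–1050 m: 0.63 × 1.8×10⁻⁴ × 890 = 0.100926 m
Δh = 0.043904 + 0.100926 = 0.14483 m ≈ 140 mm

140 mm of thermosteric rise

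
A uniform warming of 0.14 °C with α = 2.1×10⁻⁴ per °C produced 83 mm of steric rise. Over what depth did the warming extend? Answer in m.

H ≈ 2800 m

H = Δh/(αΔT) = 0.083 / (2.1×10⁻⁴ × 0.14) ≈ 2823 m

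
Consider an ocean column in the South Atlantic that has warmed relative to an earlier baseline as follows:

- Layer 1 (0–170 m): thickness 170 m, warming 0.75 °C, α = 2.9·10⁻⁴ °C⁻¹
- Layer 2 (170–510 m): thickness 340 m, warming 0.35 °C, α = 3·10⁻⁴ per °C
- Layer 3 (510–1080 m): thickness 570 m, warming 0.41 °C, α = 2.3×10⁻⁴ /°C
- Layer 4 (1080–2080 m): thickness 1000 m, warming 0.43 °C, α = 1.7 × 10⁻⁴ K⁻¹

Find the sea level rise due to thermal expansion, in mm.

200 mm

Layer 1: 2.9×10⁻⁴ × 0.75 × 170 = 0.036975 m
340 × 3×10⁻⁴ × 0.35 = 0.03570 m
Layer 3: 570 × 2.3×10⁻⁴ × 0.41 = 0.053751 m
Layer 4: 1000 × 1.7×10⁻⁴ × 0.43 = 0.07310 m
Δh = 0.036975 + 0.03570 + 0.053751 + 0.07310 = 0.199526 m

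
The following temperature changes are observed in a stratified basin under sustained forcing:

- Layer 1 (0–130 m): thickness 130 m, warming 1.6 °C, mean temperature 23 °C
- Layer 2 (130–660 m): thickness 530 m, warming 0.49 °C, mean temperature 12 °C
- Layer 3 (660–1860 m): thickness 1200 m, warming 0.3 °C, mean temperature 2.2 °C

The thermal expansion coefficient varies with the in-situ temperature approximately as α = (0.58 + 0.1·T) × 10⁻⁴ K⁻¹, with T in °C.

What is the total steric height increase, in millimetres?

Layer 1: α = (0.58 + 0.1×23)×10⁻⁴ = 2.88×10⁻⁴ K⁻¹
Layer 2: α = (0.58 + 0.1×12)×10⁻⁴ = 1.78×10⁻⁴ K⁻¹
Layer 3: α = (0.58 + 0.1×2.2)×10⁻⁴ = 0.8×10⁻⁴ K⁻¹
2.88×10⁻⁴ × 130 × 1.6 = 0.059904 m
Layer 2: 0.49 × 1.78×10⁻⁴ × 530 = 0.0462266 m
Layer 3: 0.3 × 1200 × 0.8×10⁻⁴ = 0.02880 m
Δh = 0.059904 + 0.0462266 + 0.02880 = 0.1349306 m

Δh = 135 mm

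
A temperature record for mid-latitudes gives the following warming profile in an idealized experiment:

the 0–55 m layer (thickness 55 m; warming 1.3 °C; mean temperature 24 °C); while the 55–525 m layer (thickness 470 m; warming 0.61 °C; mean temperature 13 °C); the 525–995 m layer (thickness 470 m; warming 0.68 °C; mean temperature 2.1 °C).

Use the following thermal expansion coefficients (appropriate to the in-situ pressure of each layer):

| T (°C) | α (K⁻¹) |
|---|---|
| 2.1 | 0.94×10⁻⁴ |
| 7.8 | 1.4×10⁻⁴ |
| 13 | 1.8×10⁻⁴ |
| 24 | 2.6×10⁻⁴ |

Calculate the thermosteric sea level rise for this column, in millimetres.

about 100 mm

Layer 1 at 24 °C → α = 2.6×10⁻⁴ K⁻¹
Layer 2 at 13 °C → α = 1.8×10⁻⁴ K⁻¹
Layer 3 at 2.1 °C → α = 0.94×10⁻⁴ K⁻¹
0–55 m: 2.6×10⁻⁴ × 55 × 1.3 = 0.01859 m
55–525 m: 1.8×10⁻⁴ × 470 × 0.61 = 0.051606 m
Layer 3: 470 × 0.68 × 0.94×10⁻⁴ = 0.0300424 m
Δh = 0.01859 + 0.051606 + 0.0300424 = 0.1002384 m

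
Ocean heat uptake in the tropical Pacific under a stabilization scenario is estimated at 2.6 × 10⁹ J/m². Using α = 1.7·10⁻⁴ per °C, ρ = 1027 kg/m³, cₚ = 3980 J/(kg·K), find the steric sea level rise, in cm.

about 11 cm

Δh = αQ/(ρcₚ) = 1.7×10⁻⁴ × 2.6×10⁹ / (1027 × 3980) ≈ 0.10814 m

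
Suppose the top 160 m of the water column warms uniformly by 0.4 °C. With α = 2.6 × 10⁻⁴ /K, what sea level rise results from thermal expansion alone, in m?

Δh = αΔT·H = 2.6×10⁻⁴ × 0.4 × 160 = 0.01664 m

0.0166 m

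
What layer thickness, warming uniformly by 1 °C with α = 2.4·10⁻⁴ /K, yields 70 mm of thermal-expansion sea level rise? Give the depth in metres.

about 292 m

H = Δh/(αΔT) = 0.07 / (2.4×10⁻⁴ × 1) ≈ 291.7 m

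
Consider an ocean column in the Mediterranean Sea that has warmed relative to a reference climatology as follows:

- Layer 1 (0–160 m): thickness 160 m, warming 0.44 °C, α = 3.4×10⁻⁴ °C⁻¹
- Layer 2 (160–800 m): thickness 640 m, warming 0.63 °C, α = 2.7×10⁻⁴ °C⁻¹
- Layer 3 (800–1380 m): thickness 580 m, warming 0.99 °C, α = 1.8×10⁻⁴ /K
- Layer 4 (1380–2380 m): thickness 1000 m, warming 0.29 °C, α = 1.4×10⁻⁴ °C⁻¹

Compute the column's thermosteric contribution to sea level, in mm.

0–160 m: 0.44 × 160 × 3.4×10⁻⁴ = 0.023936 m
160–800 m: 0.63 × 2.7×10⁻⁴ × 640 = 0.108864 m
800–1380 m: 580 × 0.99 × 1.8×10⁻⁴ = 0.103356 m
1380–2380 m: 1000 × 0.29 × 1.4×10⁻⁴ = 0.04060 m
Δh = 0.023936 + 0.108864 + 0.103356 + 0.04060 = 0.276756 m

280 mm of thermosteric rise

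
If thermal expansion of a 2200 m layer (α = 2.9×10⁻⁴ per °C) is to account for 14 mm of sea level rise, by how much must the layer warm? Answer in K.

about 0.0219 K

ΔT = Δh/(αH) = 0.014 / (2.9×10⁻⁴ × 2200) ≈ 0.02194 K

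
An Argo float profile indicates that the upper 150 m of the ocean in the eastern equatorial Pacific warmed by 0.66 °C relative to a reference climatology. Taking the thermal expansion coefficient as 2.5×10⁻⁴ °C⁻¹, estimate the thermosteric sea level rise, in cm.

2.5 cm of thermosteric rise

Δh = αΔT·H = 2.5×10⁻⁴ × 0.66 × 150 = 0.02475 m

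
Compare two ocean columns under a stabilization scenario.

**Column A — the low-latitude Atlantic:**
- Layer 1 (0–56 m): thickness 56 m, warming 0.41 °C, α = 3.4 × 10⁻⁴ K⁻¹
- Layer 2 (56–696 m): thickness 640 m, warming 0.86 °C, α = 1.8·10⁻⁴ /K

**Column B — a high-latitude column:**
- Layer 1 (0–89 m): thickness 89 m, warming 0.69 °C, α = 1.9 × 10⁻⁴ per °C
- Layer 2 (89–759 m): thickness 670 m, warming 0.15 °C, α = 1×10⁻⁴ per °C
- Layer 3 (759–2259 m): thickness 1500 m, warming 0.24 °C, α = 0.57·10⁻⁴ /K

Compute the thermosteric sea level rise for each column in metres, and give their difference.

A Layer 1: 56 × 0.41 × 3.4×10⁻⁴ = 0.0078064 m
A 56–696 m: 1.8×10⁻⁴ × 640 × 0.86 = 0.099072 m
A total: 0.1068784 m
B Layer 1: 1.9×10⁻⁴ × 89 × 0.69 = 0.0116679 m
B Layer 2: 1×10⁻⁴ × 0.15 × 670 = 0.01005 m
B 759–2259 m: 1500 × 0.57×10⁻⁴ × 0.24 = 0.02052 m
B total: 0.0422379 m
Difference: 0.1068784 − 0.0422379 = 0.0646405 m

Δh_A ≈ 0.107 m, Δh_B ≈ 0.0422 m; difference ≈ 0.0646 m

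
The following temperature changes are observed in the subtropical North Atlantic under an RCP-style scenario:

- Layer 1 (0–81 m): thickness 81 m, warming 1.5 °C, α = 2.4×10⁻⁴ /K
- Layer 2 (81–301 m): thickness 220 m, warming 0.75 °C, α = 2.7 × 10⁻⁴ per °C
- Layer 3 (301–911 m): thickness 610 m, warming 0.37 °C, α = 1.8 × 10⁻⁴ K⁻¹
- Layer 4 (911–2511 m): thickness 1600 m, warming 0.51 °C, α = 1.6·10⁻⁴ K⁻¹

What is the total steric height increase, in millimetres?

0–81 m: 2.4×10⁻⁴ × 81 × 1.5 = 0.02916 m
81–301 m: 2.7×10⁻⁴ × 220 × 0.75 = 0.04455 m
301–911 m: 0.37 × 610 × 1.8×10⁻⁴ = 0.040626 m
1.6×10⁻⁴ × 0.51 × 1600 = 0.13056 m
Δh = 0.02916 + 0.04455 + 0.040626 + 0.13056 = 0.244896 m ≈ 245 mm

Δh = 245 mm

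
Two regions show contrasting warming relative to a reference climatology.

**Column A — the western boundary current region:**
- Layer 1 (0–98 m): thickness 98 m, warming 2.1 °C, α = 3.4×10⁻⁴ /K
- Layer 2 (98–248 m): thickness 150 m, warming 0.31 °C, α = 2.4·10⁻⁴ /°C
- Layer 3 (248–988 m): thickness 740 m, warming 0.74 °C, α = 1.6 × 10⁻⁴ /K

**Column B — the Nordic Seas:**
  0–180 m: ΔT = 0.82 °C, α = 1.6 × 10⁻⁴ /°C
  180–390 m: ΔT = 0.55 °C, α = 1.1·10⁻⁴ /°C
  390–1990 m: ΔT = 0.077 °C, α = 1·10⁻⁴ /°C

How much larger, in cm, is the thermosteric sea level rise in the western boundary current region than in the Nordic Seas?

A Layer 1: 2.1 × 98 × 3.4×10⁻⁴ = 0.069972 m
A 98–248 m: 0.31 × 2.4×10⁻⁴ × 150 = 0.01116 m
A 740 × 0.74 × 1.6×10⁻⁴ = 0.087616 m
A total: 0.168748 m
B Layer 1: 180 × 0.82 × 1.6×10⁻⁴ = 0.023616 m
B Layer 2: 1.1×10⁻⁴ × 210 × 0.55 = 0.012705 m
B 0.077 × 1600 × 1×10⁻⁴ = 0.01232 m
B total: 0.048641 m
Difference: 0.168748 − 0.048641 = 0.120107 m

Δh_A − Δh_B ≈ 12 cm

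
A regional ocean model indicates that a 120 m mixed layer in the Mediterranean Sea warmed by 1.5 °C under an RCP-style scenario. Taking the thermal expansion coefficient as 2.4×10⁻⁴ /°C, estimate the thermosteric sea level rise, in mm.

Δh = αΔT·H = 2.4×10⁻⁴ × 1.5 × 120 = 0.04320 m

Δh ≈ 43.2 mm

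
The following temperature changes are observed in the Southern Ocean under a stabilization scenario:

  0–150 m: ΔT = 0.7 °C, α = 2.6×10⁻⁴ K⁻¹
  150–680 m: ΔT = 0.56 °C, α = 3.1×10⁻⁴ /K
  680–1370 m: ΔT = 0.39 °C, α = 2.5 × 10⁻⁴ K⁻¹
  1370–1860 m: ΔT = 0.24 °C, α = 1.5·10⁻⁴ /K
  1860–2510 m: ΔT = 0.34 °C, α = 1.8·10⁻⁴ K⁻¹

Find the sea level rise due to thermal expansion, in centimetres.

about 24.4 cm

Layer 1: 2.6×10⁻⁴ × 150 × 0.7 = 0.02730 m
150–680 m: 0.56 × 3.1×10⁻⁴ × 530 = 0.092008 m
2.5×10⁻⁴ × 690 × 0.39 = 0.067275 m
490 × 1.5×10⁻⁴ × 0.24 = 0.01764 m
1860–2510 m: 0.34 × 650 × 1.8×10⁻⁴ = 0.03978 m
Δh = 0.02730 + 0.092008 + 0.067275 + 0.01764 + 0.03978 = 0.244003 m ≈ 24.4 cm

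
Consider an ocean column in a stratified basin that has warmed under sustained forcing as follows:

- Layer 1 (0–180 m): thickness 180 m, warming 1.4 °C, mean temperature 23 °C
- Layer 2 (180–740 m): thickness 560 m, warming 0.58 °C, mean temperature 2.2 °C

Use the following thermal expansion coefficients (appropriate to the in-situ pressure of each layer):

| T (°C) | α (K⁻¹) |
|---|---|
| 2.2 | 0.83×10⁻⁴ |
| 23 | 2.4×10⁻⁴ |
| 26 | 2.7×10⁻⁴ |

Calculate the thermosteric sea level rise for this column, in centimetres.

Layer 1 at 23 °C → α = 2.4×10⁻⁴ K⁻¹
Layer 2 at 2.2 °C → α = 0.83×10⁻⁴ K⁻¹
Layer 1: 180 × 1.4 × 2.4×10⁻⁴ = 0.06048 m
180–740 m: 0.83×10⁻⁴ × 0.58 × 560 = 0.0269584 m
Δh = 0.06048 + 0.0269584 = 0.0874384 m

8.7 cm of thermosteric rise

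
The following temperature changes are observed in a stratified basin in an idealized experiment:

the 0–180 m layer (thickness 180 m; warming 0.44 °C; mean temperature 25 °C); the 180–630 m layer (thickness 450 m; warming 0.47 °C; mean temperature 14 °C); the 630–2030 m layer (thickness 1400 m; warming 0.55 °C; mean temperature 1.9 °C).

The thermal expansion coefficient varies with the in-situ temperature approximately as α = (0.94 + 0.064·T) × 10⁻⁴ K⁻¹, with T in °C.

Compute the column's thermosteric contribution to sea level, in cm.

about 14 cm

Layer 1: α = (0.94 + 0.064×25)×10⁻⁴ = 2.54×10⁻⁴ K⁻¹
Layer 2: α = (0.94 + 0.064×14)×10⁻⁴ = 1.836×10⁻⁴ K⁻¹
Layer 3: α = (0.94 + 0.064×1.9)×10⁻⁴ = 1.0616×10⁻⁴ K⁻¹
Layer 1: 180 × 2.54×10⁻⁴ × 0.44 = 0.0201168 m
Layer 2: 1.836×10⁻⁴ × 450 × 0.47 = 0.0388314 m
Layer 3: 1.0616×10⁻⁴ × 0.55 × 1400 = 0.0817432 m
Δh = 0.0201168 + 0.0388314 + 0.0817432 = 0.1406914 m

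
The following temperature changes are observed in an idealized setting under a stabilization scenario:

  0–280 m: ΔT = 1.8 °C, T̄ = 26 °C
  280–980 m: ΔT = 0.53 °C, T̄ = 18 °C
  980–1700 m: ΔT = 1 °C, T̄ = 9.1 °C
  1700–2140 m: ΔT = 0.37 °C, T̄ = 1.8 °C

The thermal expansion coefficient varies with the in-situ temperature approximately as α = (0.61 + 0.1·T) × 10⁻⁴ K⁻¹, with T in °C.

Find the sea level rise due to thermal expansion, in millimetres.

Layer 1: α = (0.61 + 0.1×26)×10⁻⁴ = 3.21×10⁻⁴ K⁻¹
Layer 2: α = (0.61 + 0.1×18)×10⁻⁴ = 2.41×10⁻⁴ K⁻¹
Layer 3: α = (0.61 + 0.1×9.1)×10⁻⁴ = 1.52×10⁻⁴ K⁻¹
Layer 4: α = (0.61 + 0.1×1.8)×10⁻⁴ = 0.79×10⁻⁴ K⁻¹
0–280 m: 280 × 1.8 × 3.21×10⁻⁴ = 0.161784 m
2.41×10⁻⁴ × 700 × 0.53 = 0.089411 m
Layer 3: 720 × 1.52×10⁻⁴ × 1 = 0.10944 m
Layer 4: 0.79×10⁻⁴ × 440 × 0.37 = 0.0128612 m
Δh = 0.161784 + 0.089411 + 0.10944 + 0.0128612 = 0.3734962 m

Δh = 370 mm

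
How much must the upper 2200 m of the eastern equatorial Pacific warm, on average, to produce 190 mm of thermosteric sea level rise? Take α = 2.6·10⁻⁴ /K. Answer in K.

ΔT = Δh/(αH) = 0.19 / (2.6×10⁻⁴ × 2200) ≈ 0.3322 K

ΔT ≈ 0.33 K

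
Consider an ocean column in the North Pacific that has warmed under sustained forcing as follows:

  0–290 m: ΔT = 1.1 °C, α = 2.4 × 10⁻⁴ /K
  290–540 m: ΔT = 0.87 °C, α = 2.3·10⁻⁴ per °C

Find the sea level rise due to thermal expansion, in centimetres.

12.7 cm

290 × 1.1 × 2.4×10⁻⁴ = 0.07656 m
290–540 m: 0.87 × 2.3×10⁻⁴ × 250 = 0.050025 m
Δh = 0.07656 + 0.050025 = 0.126585 m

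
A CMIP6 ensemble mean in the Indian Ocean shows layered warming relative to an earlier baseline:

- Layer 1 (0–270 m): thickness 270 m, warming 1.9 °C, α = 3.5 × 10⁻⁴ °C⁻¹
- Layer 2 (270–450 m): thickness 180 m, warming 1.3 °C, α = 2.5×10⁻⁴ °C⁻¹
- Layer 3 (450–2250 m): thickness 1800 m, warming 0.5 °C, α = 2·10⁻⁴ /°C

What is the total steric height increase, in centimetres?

Δh = 41.8 cm

0–270 m: 270 × 1.9 × 3.5×10⁻⁴ = 0.17955 m
180 × 1.3 × 2.5×10⁻⁴ = 0.05850 m
450–2250 m: 1800 × 2×10⁻⁴ × 0.5 = 0.18000 m
Δh = 0.17955 + 0.05850 + 0.18000 = 0.41805 m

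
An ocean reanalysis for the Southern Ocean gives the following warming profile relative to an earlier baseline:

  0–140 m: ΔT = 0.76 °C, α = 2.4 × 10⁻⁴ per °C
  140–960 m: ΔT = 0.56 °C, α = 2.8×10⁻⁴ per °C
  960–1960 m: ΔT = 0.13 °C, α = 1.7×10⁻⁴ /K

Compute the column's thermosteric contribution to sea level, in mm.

Δh = 176 mm

0.76 × 2.4×10⁻⁴ × 140 = 0.025536 m
140–960 m: 0.56 × 820 × 2.8×10⁻⁴ = 0.128576 m
Layer 3: 0.13 × 1000 × 1.7×10⁻⁴ = 0.02210 m
Δh = 0.025536 + 0.128576 + 0.02210 = 0.176212 m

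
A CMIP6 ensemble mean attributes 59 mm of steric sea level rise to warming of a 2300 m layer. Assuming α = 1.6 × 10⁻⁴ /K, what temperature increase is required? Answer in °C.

about 0.160 °C

ΔT = Δh/(αH) = 0.059 / (1.6×10⁻⁴ × 2300) ≈ 0.1603 °C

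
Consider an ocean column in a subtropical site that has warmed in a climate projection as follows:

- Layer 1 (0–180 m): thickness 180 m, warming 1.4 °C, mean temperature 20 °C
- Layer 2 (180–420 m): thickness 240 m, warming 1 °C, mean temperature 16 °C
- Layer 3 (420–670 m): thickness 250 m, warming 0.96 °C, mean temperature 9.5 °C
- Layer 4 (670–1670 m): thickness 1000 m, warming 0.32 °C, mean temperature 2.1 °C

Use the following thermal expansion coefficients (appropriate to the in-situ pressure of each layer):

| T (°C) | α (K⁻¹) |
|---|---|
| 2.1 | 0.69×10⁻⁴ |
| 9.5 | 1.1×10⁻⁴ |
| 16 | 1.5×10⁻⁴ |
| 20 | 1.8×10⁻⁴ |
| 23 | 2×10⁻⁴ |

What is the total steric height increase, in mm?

about 130 mm

Layer 1 at 20 °C → α = 1.8×10⁻⁴ K⁻¹
Layer 2 at 16 °C → α = 1.5×10⁻⁴ K⁻¹
Layer 3 at 9.5 °C → α = 1.1×10⁻⁴ K⁻¹
Layer 4 at 2.1 °C → α = 0.69×10⁻⁴ K⁻¹
0–180 m: 1.8×10⁻⁴ × 180 × 1.4 = 0.04536 m
180–420 m: 1.5×10⁻⁴ × 1 × 240 = 0.03600 m
Layer 3: 1.1×10⁻⁴ × 0.96 × 250 = 0.02640 m
Layer 4: 1000 × 0.32 × 0.69×10⁻⁴ = 0.02208 m
Δh = 0.04536 + 0.03600 + 0.02640 + 0.02208 = 0.12984 m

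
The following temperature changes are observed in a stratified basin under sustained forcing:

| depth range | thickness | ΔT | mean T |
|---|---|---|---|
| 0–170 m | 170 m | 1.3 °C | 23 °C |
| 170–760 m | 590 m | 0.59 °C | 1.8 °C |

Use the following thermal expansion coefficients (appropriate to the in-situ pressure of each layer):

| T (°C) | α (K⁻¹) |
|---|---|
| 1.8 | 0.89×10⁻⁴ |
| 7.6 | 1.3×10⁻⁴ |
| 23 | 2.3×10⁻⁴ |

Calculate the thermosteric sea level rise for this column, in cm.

Layer 1 at 23 °C → α = 2.3×10⁻⁴ K⁻¹
Layer 2 at 1.8 °C → α = 0.89×10⁻⁴ K⁻¹
0–170 m: 170 × 1.3 × 2.3×10⁻⁴ = 0.05083 m
170–760 m: 0.59 × 590 × 0.89×10⁻⁴ = 0.0309809 m
Δh = 0.05083 + 0.0309809 = 0.0818109 m

about 8.18 cm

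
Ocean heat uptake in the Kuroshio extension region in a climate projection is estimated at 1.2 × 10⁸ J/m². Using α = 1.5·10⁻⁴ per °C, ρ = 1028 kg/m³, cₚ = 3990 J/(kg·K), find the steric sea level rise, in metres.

Δh = αQ/(ρcₚ) = 1.5×10⁻⁴ × 1.2×10⁸ / (1028 × 3990) ≈ 0.0043884 m

Δh ≈ 0.00439 m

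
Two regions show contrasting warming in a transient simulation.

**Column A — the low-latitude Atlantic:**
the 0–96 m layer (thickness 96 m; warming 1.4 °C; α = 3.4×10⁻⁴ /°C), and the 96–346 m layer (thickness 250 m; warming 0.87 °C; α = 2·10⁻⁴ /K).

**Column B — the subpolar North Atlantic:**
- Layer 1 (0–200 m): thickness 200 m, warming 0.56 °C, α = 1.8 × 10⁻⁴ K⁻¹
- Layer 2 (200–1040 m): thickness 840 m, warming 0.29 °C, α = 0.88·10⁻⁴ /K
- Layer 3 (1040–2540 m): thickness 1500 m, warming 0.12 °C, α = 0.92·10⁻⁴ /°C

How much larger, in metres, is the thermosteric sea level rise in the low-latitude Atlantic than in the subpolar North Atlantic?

A 0–96 m: 3.4×10⁻⁴ × 1.4 × 96 = 0.045696 m
A 96–346 m: 250 × 2×10⁻⁴ × 0.87 = 0.04350 m
A total: 0.089196 m
B 1.8×10⁻⁴ × 0.56 × 200 = 0.02016 m
B 0.88×10⁻⁴ × 0.29 × 840 = 0.0214368 m
B 1040–2540 m: 0.92×10⁻⁴ × 1500 × 0.12 = 0.01656 m
B total: 0.0581568 m
Difference: 0.089196 − 0.0581568 = 0.0310392 m

Δh_A − Δh_B ≈ 0.0310 m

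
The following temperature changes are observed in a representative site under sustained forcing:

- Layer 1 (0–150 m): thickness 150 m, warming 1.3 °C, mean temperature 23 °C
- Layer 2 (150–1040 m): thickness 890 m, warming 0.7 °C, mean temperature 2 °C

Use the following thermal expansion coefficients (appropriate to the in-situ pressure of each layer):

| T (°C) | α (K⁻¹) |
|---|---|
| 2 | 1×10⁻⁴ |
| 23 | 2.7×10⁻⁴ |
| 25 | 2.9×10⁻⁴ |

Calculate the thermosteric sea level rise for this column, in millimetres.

Layer 1 at 23 °C → α = 2.7×10⁻⁴ K⁻¹
Layer 2 at 2 °C → α = 1×10⁻⁴ K⁻¹
0–150 m: 150 × 1.3 × 2.7×10⁻⁴ = 0.05265 m
890 × 1×10⁻⁴ × 0.7 = 0.06230 m
Δh = 0.05265 + 0.06230 = 0.11495 m ≈ 110 mm

110 mm of thermosteric rise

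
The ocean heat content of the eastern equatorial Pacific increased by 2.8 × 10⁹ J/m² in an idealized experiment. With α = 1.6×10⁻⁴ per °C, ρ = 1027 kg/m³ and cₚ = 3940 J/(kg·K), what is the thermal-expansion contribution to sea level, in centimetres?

Δh = αQ/(ρcₚ) = 1.6×10⁻⁴ × 2.8×10⁹ / (1027 × 3940) ≈ 0.11072 m

about 11.1 cm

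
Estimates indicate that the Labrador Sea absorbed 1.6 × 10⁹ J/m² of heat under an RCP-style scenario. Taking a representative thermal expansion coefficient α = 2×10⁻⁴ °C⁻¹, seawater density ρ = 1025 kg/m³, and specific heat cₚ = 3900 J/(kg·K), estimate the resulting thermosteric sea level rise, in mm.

Δh = 80.1 mm

Δh = αQ/(ρcₚ) = 2×10⁻⁴ × 1.6×10⁹ / (1025 × 3900) ≈ 0.08005 m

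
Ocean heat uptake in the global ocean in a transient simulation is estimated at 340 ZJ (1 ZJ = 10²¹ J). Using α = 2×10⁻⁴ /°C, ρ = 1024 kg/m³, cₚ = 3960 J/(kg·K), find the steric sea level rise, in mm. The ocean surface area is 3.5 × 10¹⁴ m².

Per unit area: Q = 340×10²¹ / (3.5×10¹⁴) ≈ 9.714×10⁸ J/m²
Δh = αQ/(ρcₚ) = 2×10⁻⁴ × 9.714×10⁸ / (1024 × 3960) ≈ 0.047911 m

about 48 mm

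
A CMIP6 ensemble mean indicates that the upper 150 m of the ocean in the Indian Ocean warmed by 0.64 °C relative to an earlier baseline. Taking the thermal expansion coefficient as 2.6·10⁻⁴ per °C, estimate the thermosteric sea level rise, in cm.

2.50 cm of thermosteric rise

Δh = αΔT·H = 2.6×10⁻⁴ × 0.64 × 150 = 0.02496 m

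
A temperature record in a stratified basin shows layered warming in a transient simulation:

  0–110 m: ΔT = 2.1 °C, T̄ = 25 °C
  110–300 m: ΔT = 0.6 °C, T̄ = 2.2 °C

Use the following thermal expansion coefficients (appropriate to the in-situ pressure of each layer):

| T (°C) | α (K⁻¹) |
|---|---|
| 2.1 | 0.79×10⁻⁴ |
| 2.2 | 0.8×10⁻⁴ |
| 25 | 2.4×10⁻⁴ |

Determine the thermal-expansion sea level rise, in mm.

Layer 1 at 25 °C → α = 2.4×10⁻⁴ K⁻¹
Layer 2 at 2.2 °C → α = 0.8×10⁻⁴ K⁻¹
2.1 × 2.4×10⁻⁴ × 110 = 0.05544 m
0.6 × 190 × 0.8×10⁻⁴ = 0.00912 m
Δh = 0.05544 + 0.00912 = 0.06456 m ≈ 65 mm

Δh ≈ 65 mm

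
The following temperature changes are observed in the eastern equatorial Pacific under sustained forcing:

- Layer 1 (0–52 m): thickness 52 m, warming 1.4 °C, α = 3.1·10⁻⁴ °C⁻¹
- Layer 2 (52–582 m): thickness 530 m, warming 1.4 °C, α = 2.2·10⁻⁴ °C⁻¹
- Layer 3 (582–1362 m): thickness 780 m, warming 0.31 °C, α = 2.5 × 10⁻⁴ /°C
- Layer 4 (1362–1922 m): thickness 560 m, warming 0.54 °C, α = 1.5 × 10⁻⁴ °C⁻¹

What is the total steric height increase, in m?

0.29 m of thermosteric rise

Layer 1: 1.4 × 52 × 3.1×10⁻⁴ = 0.022568 m
Layer 2: 530 × 1.4 × 2.2×10⁻⁴ = 0.16324 m
Layer 3: 0.31 × 2.5×10⁻⁴ × 780 = 0.06045 m
Layer 4: 0.54 × 1.5×10⁻⁴ × 560 = 0.04536 m
Δh = 0.022568 + 0.16324 + 0.06045 + 0.04536 = 0.291618 m ≈ 0.29 m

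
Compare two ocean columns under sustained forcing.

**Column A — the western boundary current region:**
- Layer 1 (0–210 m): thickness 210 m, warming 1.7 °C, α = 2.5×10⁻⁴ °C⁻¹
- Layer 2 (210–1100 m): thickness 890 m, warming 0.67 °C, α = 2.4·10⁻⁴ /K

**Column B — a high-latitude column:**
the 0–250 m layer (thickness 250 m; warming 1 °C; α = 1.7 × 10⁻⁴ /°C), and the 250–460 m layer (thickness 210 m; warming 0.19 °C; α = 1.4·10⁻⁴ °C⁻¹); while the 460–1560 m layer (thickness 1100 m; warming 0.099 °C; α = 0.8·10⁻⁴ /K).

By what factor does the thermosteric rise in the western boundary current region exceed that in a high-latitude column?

A 0–210 m: 2.5×10⁻⁴ × 210 × 1.7 = 0.08925 m
A 2.4×10⁻⁴ × 0.67 × 890 = 0.143112 m
A total: 0.232362 m
B 0–250 m: 1.7×10⁻⁴ × 1 × 250 = 0.04250 m
B Layer 2: 0.19 × 210 × 1.4×10⁻⁴ = 0.005586 m
B Layer 3: 1100 × 0.099 × 0.8×10⁻⁴ = 0.008712 m
B total: 0.056798 m
Ratio: 0.232362 / 0.056798 ≈ 4.091

≈ 4.09×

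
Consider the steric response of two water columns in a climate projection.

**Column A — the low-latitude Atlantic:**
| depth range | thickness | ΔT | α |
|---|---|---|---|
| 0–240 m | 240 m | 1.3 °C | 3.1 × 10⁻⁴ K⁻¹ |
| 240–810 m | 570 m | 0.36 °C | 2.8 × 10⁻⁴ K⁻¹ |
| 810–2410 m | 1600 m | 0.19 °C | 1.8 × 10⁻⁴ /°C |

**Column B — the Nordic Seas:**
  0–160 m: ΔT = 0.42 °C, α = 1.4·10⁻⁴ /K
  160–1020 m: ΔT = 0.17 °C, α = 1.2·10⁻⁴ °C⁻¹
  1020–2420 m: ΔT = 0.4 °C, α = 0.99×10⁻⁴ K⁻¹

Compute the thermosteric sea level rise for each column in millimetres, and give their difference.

A: 209 mm; B: 82.4 mm; difference 127 mm

A 1.3 × 3.1×10⁻⁴ × 240 = 0.09672 m
A 570 × 2.8×10⁻⁴ × 0.36 = 0.057456 m
A 1600 × 0.19 × 1.8×10⁻⁴ = 0.05472 m
A total: 0.208896 m
B 0–160 m: 0.42 × 160 × 1.4×10⁻⁴ = 0.009408 m
B 860 × 1.2×10⁻⁴ × 0.17 = 0.017544 m
B Layer 3: 0.99×10⁻⁴ × 0.4 × 1400 = 0.05544 m
B total: 0.082392 m
Difference: 0.208896 − 0.082392 = 0.126504 m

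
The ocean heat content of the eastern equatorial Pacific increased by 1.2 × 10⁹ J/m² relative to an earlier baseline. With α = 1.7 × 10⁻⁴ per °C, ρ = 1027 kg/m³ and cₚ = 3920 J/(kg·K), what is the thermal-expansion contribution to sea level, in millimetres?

Δh = 50.7 mm

Δh = αQ/(ρcₚ) = 1.7×10⁻⁴ × 1.2×10⁹ / (1027 × 3920) ≈ 0.050673 m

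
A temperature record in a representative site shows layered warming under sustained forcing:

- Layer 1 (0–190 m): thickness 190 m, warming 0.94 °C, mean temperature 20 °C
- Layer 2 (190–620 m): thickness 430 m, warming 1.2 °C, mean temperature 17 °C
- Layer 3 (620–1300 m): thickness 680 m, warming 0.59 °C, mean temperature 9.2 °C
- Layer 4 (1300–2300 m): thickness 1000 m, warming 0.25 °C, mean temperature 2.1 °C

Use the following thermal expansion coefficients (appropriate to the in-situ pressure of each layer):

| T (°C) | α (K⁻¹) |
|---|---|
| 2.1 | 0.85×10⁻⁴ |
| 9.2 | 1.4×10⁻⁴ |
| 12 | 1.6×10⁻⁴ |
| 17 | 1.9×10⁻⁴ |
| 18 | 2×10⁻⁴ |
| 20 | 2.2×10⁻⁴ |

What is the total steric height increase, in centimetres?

Layer 1 at 20 °C → α = 2.2×10⁻⁴ K⁻¹
Layer 2 at 17 °C → α = 1.9×10⁻⁴ K⁻¹
Layer 3 at 9.2 °C → α = 1.4×10⁻⁴ K⁻¹
Layer 4 at 2.1 °C → α = 0.85×10⁻⁴ K⁻¹
Layer 1: 2.2×10⁻⁴ × 0.94 × 190 = 0.039292 m
190–620 m: 430 × 1.9×10⁻⁴ × 1.2 = 0.09804 m
1.4×10⁻⁴ × 680 × 0.59 = 0.056168 m
1300–2300 m: 1000 × 0.85×10⁻⁴ × 0.25 = 0.02125 m
Δh = 0.039292 + 0.09804 + 0.056168 + 0.02125 = 0.21475 m

21.5 cm of thermosteric rise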